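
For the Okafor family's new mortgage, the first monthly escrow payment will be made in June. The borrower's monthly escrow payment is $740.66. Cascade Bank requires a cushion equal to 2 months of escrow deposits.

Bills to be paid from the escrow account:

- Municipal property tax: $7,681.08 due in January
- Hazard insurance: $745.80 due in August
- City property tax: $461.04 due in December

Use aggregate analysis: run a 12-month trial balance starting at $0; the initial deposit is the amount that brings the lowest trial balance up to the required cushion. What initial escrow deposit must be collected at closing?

$4,443.96

Cushion = 2 × $740.66 = $1,481.32
Trial balance (start $0, +$740.66 each month, − disbursements):
  Jun: +$740.66 → $740.66
  Jul: +$740.66 → $1,481.32
  Aug: +$740.66 − $745.80 → $1,476.18
  Sep: +$740.66 → $2,216.84
  Oct: +$740.66 → $2,957.50
  Nov: +$740.66 → $3,698.16
  Dec: +$740.66 − $461.04 → $3,977.78
  Jan: +$740.66 − $7,681.08 → -$2,962.64
  Feb: +$740.66 → -$2,221.98
  Mar: +$740.66 → -$1,481.32
  Apr: +$740.66 → -$740.66
  May: +$740.66 → $0.00
Lowest trial balance = -$2,962.64 (Jan)
Initial deposit = cushion − low point = $1,481.32 − (-$2,962.64) = $4,443.96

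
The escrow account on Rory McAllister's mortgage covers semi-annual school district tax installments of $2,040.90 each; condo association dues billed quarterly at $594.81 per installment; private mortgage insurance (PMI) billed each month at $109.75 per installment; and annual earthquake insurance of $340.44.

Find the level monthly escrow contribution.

School district tax: $2,040.90 × 2 = $4,081.80 per year
Condo association dues: $594.81 × 4 = $2,379.24 per year
Private mortgage insurance (PMI): $109.75 × 12 = $1,317.00 per year
Earthquake insurance: $340.44 per year
Total annual escrow = $8,118.48
Base monthly escrow = $8,118.48 ÷ 12 = $676.54

$676.54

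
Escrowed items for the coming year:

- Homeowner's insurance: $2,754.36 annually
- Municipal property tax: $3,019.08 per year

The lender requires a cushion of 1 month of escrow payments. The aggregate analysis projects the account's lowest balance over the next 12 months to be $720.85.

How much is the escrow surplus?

$239.73

Homeowner's insurance: $2,754.36 per year
Municipal property tax: $3,019.08 per year
Annual escrow total = $2,754.36 + $3,019.08 = $5,773.44
Base monthly escrow = $5,773.44 ÷ 12 = $481.12
Required reserve = 1 × $481.12 = $481.12
Excess over cushion: $720.85 − $481.12 = $239.73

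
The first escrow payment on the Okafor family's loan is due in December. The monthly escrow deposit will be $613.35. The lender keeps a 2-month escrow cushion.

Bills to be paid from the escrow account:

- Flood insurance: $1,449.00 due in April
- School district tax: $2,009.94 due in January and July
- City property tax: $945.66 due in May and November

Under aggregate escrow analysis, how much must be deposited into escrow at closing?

Cushion = 2 × $613.35 = $1,226.70
Trial balance (start $0, +$613.35 each month, − disbursements):
  Dec: +$613.35 → $613.35
  Jan: +$613.35 − $2,009.94 → -$783.24
  Feb: +$613.35 → -$169.89
  Mar: +$613.35 → $443.46
  Apr: +$613.35 − $1,449.00 → -$392.19
  May: +$613.35 − $945.66 → -$724.50
  Jun: +$613.35 → -$111.15
  Jul: +$613.35 − $2,009.94 → -$1,507.74
  Aug: +$613.35 → -$894.39
  Sep: +$613.35 → -$281.04
  Oct: +$613.35 → $332.31
  Nov: +$613.35 − $945.66 → $0.00
Lowest trial balance = -$1,507.74 (Jul)
Initial deposit = cushion − low point = $1,226.70 − (-$1,507.74) = $2,734.44

$2,734.44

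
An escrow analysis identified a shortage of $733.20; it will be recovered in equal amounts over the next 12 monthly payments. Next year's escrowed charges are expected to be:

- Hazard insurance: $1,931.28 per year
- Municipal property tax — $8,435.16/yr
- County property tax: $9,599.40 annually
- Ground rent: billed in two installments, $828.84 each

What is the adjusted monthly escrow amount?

$1,863.06

Hazard insurance — $1,931.28/yr
Municipal property tax — $8,435.16/yr
County property tax — $9,599.40/yr
Ground rent — $828.84 × 2 = $1,657.68/yr
Annual escrow total = $21,623.52
Monthly escrow = $21,623.52 / 12 = $1,801.96
Shortage per month = $733.20 ÷ 12 = $61.10
Adjusted monthly = $1,801.96 + $61.10 = $1,863.06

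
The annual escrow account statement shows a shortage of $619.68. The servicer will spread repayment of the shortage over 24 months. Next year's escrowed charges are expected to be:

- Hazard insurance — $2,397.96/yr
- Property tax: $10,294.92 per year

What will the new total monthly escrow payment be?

$1,083.56

Hazard insurance = $2,397.96/yr
Property tax = $10,294.92/yr
Total annual escrow = $12,692.88
Monthly escrow = $12,692.88 ÷ 12 = $1,057.74
Monthly shortage recovery: $619.68 ÷ 24 = $25.82
Adjusted monthly = $1,057.74 + $25.82 = $1,083.56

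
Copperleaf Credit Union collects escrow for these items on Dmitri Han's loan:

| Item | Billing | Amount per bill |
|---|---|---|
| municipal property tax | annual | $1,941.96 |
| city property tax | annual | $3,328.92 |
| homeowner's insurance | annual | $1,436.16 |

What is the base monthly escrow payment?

Municipal property tax: $1,941.96 per year
City property tax: $3,328.92 per year
Homeowner's insurance: $1,436.16 per year
Yearly total = $1,941.96 + $3,328.92 + $1,436.16 = $6,707.04
Per month = $6,707.04 ÷ 12 = $558.92

$558.92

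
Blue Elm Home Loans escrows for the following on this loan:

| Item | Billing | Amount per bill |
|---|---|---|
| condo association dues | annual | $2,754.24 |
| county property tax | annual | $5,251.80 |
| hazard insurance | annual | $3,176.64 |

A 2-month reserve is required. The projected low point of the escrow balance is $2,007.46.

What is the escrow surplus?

$143.68

Condo association dues = $2,754.24/yr
County property tax = $5,251.80/yr
Hazard insurance = $3,176.64/yr
Yearly total = $2,754.24 + $5,251.80 + $3,176.64 = $11,182.68
Base monthly escrow = $11,182.68 ÷ 12 = $931.89
Required cushion = 2 × $931.89 = $1,863.78
Excess over cushion: $2,007.46 − $1,863.78 = $143.68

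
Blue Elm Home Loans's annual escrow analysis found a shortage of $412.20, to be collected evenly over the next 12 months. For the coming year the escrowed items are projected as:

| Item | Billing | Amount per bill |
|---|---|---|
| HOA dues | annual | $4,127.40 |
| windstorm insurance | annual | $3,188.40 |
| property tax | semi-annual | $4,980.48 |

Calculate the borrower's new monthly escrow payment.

HOA dues: $4,127.40 annually
Windstorm insurance: $3,188.40 annually
Property tax: $4,980.48 × 2 = $9,960.96 annually
Combined annual = $4,127.40 + $3,188.40 + $9,960.96 = $17,276.76
Monthly escrow = $17,276.76 ÷ 12 = $1,439.73
Monthly shortage recovery: $412.20 ÷ 12 = $34.35
New monthly escrow = $1,439.73 + $34.35 = $1,474.08

$1,474.08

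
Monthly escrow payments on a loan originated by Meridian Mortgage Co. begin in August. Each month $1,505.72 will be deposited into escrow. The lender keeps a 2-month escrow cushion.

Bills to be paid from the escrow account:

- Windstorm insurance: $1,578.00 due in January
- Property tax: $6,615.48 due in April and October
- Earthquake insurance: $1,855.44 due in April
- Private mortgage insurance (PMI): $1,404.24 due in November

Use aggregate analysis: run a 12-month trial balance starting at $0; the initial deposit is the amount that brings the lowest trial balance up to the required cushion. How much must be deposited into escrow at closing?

$7,528.60

Cushion = 2 × $1,505.72 = $3,011.44
Trial balance (start $0, +$1,505.72 each month, − disbursements):
  Aug: +$1,505.72 → $1,505.72
  Sep: +$1,505.72 → $3,011.44
  Oct: +$1,505.72 − $6,615.48 → -$2,098.32
  Nov: +$1,505.72 − $1,404.24 → -$1,996.84
  Dec: +$1,505.72 → -$491.12
  Jan: +$1,505.72 − $1,578.00 → -$563.40
  Feb: +$1,505.72 → $942.32
  Mar: +$1,505.72 → $2,448.04
  Apr: +$1,505.72 − $8,470.92 → -$4,517.16
  May: +$1,505.72 → -$3,011.44
  Jun: +$1,505.72 → -$1,505.72
  Jul: +$1,505.72 → $0.00
Lowest trial balance = -$4,517.16 (Apr)
Initial deposit = cushion − low point = $3,011.44 − (-$4,517.16) = $7,528.60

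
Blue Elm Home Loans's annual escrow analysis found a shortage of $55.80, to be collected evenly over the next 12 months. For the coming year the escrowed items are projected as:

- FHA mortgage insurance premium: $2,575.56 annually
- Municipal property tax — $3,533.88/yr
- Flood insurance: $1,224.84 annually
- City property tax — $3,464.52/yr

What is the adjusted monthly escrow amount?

FHA mortgage insurance premium = $2,575.56/yr
Municipal property tax = $3,533.88/yr
Flood insurance = $1,224.84/yr
City property tax = $3,464.52/yr
Combined annual = $10,798.80
Base monthly escrow = $10,798.80 ÷ 12 = $899.90
Shortage per month = $55.80 / 12 = $4.65
Adjusted monthly = $899.90 + $4.65 = $904.55

$904.55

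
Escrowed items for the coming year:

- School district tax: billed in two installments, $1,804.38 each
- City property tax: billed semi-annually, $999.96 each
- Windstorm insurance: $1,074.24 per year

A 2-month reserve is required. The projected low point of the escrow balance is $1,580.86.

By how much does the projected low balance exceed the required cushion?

School district tax — $1,804.38 × 2 = $3,608.76 annually
City property tax — $999.96 × 2 = $1,999.92 annually
Windstorm insurance — $1,074.24 annually
Annual escrow total = $3,608.76 + $1,999.92 + $1,074.24 = $6,682.92
Per month = $6,682.92 ÷ 12 = $556.91
Required reserve = 2 × $556.91 = $1,113.82
Excess over cushion: $1,580.86 − $1,113.82 = $467.04

$467.04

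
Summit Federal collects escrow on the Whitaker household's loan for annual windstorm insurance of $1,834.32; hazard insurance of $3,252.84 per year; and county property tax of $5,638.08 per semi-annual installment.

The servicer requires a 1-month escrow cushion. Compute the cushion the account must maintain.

$1,363.61

Windstorm insurance = $1,834.32/yr
Hazard insurance = $3,252.84/yr
County property tax = $5,638.08 × 2 = $11,276.16/yr
Combined annual = $1,834.32 + $3,252.84 + $11,276.16 = $16,363.32
Monthly escrow = $16,363.32 / 12 = $1,363.61
Required cushion = 1 × $1,363.61 = $1,363.61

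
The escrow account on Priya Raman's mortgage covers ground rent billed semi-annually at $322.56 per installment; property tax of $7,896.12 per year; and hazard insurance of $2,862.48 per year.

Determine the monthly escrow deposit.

$950.31

Ground rent — $322.56 × 2 = $645.12/yr
Property tax — $7,896.12/yr
Hazard insurance — $2,862.48/yr
Total annual escrow = $11,403.72
Per month = $11,403.72 ÷ 12 = $950.31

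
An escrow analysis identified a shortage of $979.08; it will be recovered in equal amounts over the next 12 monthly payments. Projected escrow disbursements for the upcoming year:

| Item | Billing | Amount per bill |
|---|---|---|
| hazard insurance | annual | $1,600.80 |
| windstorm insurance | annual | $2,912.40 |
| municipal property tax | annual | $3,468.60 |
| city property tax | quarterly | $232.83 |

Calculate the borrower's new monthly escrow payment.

$824.35

Hazard insurance: $1,600.80/yr
Windstorm insurance: $2,912.40/yr
Municipal property tax: $3,468.60/yr
City property tax: $232.83 × 4 = $931.32/yr
Combined annual = $8,913.12
Monthly = $8,913.12 ÷ 12 = $742.76
Shortage per month = $979.08 ÷ 12 = $81.59
New monthly escrow = $742.76 + $81.59 = $824.35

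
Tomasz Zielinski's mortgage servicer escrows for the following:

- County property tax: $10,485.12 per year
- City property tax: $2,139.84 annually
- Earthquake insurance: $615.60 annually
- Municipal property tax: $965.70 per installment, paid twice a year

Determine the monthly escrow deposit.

County property tax — $10,485.12 annually
City property tax — $2,139.84 annually
Earthquake insurance — $615.60 annually
Municipal property tax — $965.70 × 2 = $1,931.40 annually
Annual escrow total = $10,485.12 + $2,139.84 + $615.60 + $1,931.40 = $15,171.96
Monthly = $15,171.96 ÷ 12 = $1,264.33

$1,264.33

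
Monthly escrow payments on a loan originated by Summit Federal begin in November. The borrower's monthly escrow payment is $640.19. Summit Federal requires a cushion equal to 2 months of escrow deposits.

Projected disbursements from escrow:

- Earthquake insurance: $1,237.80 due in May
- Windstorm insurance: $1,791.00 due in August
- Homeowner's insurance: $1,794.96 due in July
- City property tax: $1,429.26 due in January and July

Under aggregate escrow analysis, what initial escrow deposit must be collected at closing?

Cushion = 2 × $640.19 = $1,280.38
Trial balance (start $0, +$640.19 each month, − disbursements):
  Nov: +$640.19 → $640.19
  Dec: +$640.19 → $1,280.38
  Jan: +$640.19 − $1,429.26 → $491.31
  Feb: +$640.19 → $1,131.50
  Mar: +$640.19 → $1,771.69
  Apr: +$640.19 → $2,411.88
  May: +$640.19 − $1,237.80 → $1,814.27
  Jun: +$640.19 → $2,454.46
  Jul: +$640.19 − $3,224.22 → -$129.57
  Aug: +$640.19 − $1,791.00 → -$1,280.38
  Sep: +$640.19 → -$640.19
  Oct: +$640.19 → $0.00
Lowest trial balance = -$1,280.38 (Aug)
Initial deposit = cushion − low point = $1,280.38 − (-$1,280.38) = $2,560.76

$2,560.76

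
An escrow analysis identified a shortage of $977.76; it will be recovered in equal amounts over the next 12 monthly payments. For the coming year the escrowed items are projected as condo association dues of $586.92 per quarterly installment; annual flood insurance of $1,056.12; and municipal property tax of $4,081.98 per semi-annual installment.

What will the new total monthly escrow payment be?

Condo association dues — $586.92 × 4 = $2,347.68
Flood insurance — $1,056.12
Municipal property tax — $4,081.98 × 2 = $8,163.96
Combined annual = $2,347.68 + $1,056.12 + $8,163.96 = $11,567.76
Monthly = $11,567.76 ÷ 12 = $963.98
Shortage per month = $977.76 ÷ 12 = $81.48
Adjusted monthly = $963.98 + $81.48 = $1,045.46

$1,045.46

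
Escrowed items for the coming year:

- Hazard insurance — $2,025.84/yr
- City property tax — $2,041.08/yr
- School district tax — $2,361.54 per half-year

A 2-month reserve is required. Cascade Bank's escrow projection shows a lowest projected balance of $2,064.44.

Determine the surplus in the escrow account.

$599.44

Hazard insurance = $2,025.84/yr
City property tax = $2,041.08/yr
School district tax = $2,361.54 × 2 = $4,723.08/yr
Total annual escrow = $8,790.00
Monthly escrow = $8,790.00 / 12 = $732.50
Cushion = 2 × $732.50 = $1,465.00
Surplus = $2,064.44 − $1,465.00 = $599.44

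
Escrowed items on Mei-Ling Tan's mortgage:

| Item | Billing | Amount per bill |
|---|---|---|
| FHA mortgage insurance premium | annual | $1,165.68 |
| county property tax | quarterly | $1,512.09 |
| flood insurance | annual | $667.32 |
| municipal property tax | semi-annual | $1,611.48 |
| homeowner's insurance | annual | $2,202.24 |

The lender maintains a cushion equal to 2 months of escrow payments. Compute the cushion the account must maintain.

FHA mortgage insurance premium: $1,165.68 per year
County property tax: $1,512.09 × 4 = $6,048.36 per year
Flood insurance: $667.32 per year
Municipal property tax: $1,611.48 × 2 = $3,222.96 per year
Homeowner's insurance: $2,202.24 per year
Total annual escrow = $1,165.68 + $6,048.36 + $667.32 + $3,222.96 + $2,202.24 = $13,306.56
Monthly escrow = $13,306.56 ÷ 12 = $1,108.88
Cushion = 2 × $1,108.88 = $2,217.76

$2,217.76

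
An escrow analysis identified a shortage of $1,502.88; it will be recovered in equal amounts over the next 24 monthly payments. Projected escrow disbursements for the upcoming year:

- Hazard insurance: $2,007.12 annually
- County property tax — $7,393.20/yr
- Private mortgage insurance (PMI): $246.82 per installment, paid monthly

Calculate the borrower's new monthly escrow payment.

$1,092.80

Hazard insurance: $2,007.12
County property tax: $7,393.20
Private mortgage insurance (PMI): $246.82 × 12 = $2,961.84
Total annual escrow = $12,362.16
Base monthly escrow = $12,362.16 / 12 = $1,030.18
Monthly shortage recovery: $1,502.88 ÷ 24 = $62.62
New monthly escrow = $1,030.18 + $62.62 = $1,092.80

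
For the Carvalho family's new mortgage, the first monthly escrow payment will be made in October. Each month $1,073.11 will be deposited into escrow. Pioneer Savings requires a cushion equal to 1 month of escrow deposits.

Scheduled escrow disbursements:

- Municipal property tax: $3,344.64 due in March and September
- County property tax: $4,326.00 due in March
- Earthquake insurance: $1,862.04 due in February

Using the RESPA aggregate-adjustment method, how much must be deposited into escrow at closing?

$4,167.13

Cushion = 1 × $1,073.11 = $1,073.11
Trial balance (start $0, +$1,073.11 each month, − disbursements):
  Oct: +$1,073.11 → $1,073.11
  Nov: +$1,073.11 → $2,146.22
  Dec: +$1,073.11 → $3,219.33
  Jan: +$1,073.11 → $4,292.44
  Feb: +$1,073.11 − $1,862.04 → $3,503.51
  Mar: +$1,073.11 − $7,670.64 → -$3,094.02
  Apr: +$1,073.11 → -$2,020.91
  May: +$1,073.11 → -$947.80
  Jun: +$1,073.11 → $125.31
  Jul: +$1,073.11 → $1,198.42
  Aug: +$1,073.11 → $2,271.53
  Sep: +$1,073.11 − $3,344.64 → $0.00
Lowest trial balance = -$3,094.02 (Mar)
Initial deposit = cushion − low point = $1,073.11 − (-$3,094.02) = $4,167.13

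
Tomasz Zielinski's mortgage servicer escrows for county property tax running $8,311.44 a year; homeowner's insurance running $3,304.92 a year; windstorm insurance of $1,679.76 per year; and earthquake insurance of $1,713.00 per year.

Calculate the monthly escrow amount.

$1,250.76

County property tax — $8,311.44
Homeowner's insurance — $3,304.92
Windstorm insurance — $1,679.76
Earthquake insurance — $1,713.00
Combined annual = $15,009.12
Monthly = $15,009.12 ÷ 12 = $1,250.76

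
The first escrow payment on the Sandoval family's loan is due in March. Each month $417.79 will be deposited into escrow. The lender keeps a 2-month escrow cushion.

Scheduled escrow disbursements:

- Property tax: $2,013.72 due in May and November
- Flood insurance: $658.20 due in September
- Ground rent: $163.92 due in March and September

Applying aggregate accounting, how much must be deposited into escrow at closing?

$2,088.95

Cushion = 2 × $417.79 = $835.58
Trial balance (start $0, +$417.79 each month, − disbursements):
  Mar: +$417.79 − $163.92 → $253.87
  Apr: +$417.79 → $671.66
  May: +$417.79 − $2,013.72 → -$924.27
  Jun: +$417.79 → -$506.48
  Jul: +$417.79 → -$88.69
  Aug: +$417.79 → $329.10
  Sep: +$417.79 − $822.12 → -$75.23
  Oct: +$417.79 → $342.56
  Nov: +$417.79 − $2,013.72 → -$1,253.37
  Dec: +$417.79 → -$835.58
  Jan: +$417.79 → -$417.79
  Feb: +$417.79 → $0.00
Lowest trial balance = -$1,253.37 (Nov)
Initial deposit = cushion − low point = $835.58 − (-$1,253.37) = $2,088.95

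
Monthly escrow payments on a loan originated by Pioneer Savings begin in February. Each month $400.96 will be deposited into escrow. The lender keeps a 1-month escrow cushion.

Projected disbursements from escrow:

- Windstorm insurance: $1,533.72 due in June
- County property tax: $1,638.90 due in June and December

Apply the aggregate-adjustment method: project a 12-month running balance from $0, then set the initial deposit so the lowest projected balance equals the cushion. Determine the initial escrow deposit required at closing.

$1,568.78

Cushion = 1 × $400.96 = $400.96
Trial balance (start $0, +$400.96 each month, − disbursements):
  Feb: +$400.96 → $400.96
  Mar: +$400.96 → $801.92
  Apr: +$400.96 → $1,202.88
  May: +$400.96 → $1,603.84
  Jun: +$400.96 − $3,172.62 → -$1,167.82
  Jul: +$400.96 → -$766.86
  Aug: +$400.96 → -$365.90
  Sep: +$400.96 → $35.06
  Oct: +$400.96 → $436.02
  Nov: +$400.96 → $836.98
  Dec: +$400.96 − $1,638.90 → -$400.96
  Jan: +$400.96 → $0.00
Lowest trial balance = -$1,167.82 (Jun)
Initial deposit = cushion − low point = $400.96 − (-$1,167.82) = $1,568.78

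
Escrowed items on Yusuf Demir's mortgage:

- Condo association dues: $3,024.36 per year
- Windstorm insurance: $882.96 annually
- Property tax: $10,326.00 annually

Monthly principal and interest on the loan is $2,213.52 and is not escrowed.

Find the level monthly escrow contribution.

$1,186.11

Condo association dues = $3,024.36
Windstorm insurance = $882.96
Property tax = $10,326.00
Annual escrow total = $3,024.36 + $882.96 + $10,326.00 = $14,233.32
Base monthly escrow = $14,233.32 / 12 = $1,186.11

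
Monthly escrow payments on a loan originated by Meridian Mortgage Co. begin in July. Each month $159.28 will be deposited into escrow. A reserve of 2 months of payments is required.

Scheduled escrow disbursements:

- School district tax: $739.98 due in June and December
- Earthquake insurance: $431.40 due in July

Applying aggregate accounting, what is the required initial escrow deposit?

Cushion = 2 × $159.28 = $318.56
Trial balance (start $0, +$159.28 each month, − disbursements):
  Jul: +$159.28 − $431.40 → -$272.12
  Aug: +$159.28 → -$112.84
  Sep: +$159.28 → $46.44
  Oct: +$159.28 → $205.72
  Nov: +$159.28 → $365.00
  Dec: +$159.28 − $739.98 → -$215.70
  Jan: +$159.28 → -$56.42
  Feb: +$159.28 → $102.86
  Mar: +$159.28 → $262.14
  Apr: +$159.28 → $421.42
  May: +$159.28 → $580.70
  Jun: +$159.28 − $739.98 → $0.00
Lowest trial balance = -$272.12 (Jul)
Initial deposit = cushion − low point = $318.56 − (-$272.12) = $590.68

$590.68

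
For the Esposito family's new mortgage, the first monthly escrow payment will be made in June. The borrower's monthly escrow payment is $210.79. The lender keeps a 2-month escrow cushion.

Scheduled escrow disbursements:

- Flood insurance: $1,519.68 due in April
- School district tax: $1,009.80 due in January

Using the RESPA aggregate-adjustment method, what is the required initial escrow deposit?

Cushion = 2 × $210.79 = $421.58
Trial balance (start $0, +$210.79 each month, − disbursements):
  Jun: +$210.79 → $210.79
  Jul: +$210.79 → $421.58
  Aug: +$210.79 → $632.37
  Sep: +$210.79 → $843.16
  Oct: +$210.79 → $1,053.95
  Nov: +$210.79 → $1,264.74
  Dec: +$210.79 → $1,475.53
  Jan: +$210.79 − $1,009.80 → $676.52
  Feb: +$210.79 → $887.31
  Mar: +$210.79 → $1,098.10
  Apr: +$210.79 − $1,519.68 → -$210.79
  May: +$210.79 → $0.00
Lowest trial balance = -$210.79 (Apr)
Initial deposit = cushion − low point = $421.58 − (-$210.79) = $632.37

$632.37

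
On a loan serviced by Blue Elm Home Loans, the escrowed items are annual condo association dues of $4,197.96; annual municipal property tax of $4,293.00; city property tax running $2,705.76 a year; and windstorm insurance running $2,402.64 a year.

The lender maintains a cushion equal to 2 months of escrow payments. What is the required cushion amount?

$2,266.56

Condo association dues = $4,197.96
Municipal property tax = $4,293.00
City property tax = $2,705.76
Windstorm insurance = $2,402.64
Total per year = $4,197.96 + $4,293.00 + $2,705.76 + $2,402.64 = $13,599.36
Per month = $13,599.36 ÷ 12 = $1,133.28
Reserve = 2 × $1,133.28 = $2,266.56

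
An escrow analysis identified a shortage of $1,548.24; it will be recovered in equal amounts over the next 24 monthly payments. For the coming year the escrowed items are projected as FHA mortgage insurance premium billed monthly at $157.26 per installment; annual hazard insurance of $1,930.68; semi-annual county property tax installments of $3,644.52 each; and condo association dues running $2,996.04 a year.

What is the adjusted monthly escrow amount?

$1,239.75

FHA mortgage insurance premium = $157.26 × 12 = $1,887.12 per year
Hazard insurance = $1,930.68 per year
County property tax = $3,644.52 × 2 = $7,289.04 per year
Condo association dues = $2,996.04 per year
Total per year = $14,102.88
Monthly escrow = $14,102.88 / 12 = $1,175.24
Monthly shortage recovery: $1,548.24 / 24 = $64.51
New monthly escrow = $1,175.24 + $64.51 = $1,239.75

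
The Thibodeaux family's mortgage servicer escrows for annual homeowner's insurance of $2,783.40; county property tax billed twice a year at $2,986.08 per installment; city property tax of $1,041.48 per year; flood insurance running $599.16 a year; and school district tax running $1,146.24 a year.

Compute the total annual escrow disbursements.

$11,542.44

Homeowner's insurance: $2,783.40 annually
County property tax: $2,986.08 × 2 = $5,972.16 annually
City property tax: $1,041.48 annually
Flood insurance: $599.16 annually
School district tax: $1,146.24 annually
Yearly total = $2,783.40 + $5,972.16 + $1,041.48 + $599.16 + $1,146.24 = $11,542.44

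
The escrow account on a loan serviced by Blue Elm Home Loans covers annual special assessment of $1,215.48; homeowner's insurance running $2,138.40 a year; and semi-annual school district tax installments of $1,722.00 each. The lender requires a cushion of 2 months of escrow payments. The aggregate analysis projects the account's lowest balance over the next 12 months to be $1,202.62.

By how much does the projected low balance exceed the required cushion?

Special assessment = $1,215.48 per year
Homeowner's insurance = $2,138.40 per year
School district tax = $1,722.00 × 2 = $3,444.00 per year
Total per year = $1,215.48 + $2,138.40 + $3,444.00 = $6,797.88
Base monthly escrow = $6,797.88 ÷ 12 = $566.49
Required reserve = 2 × $566.49 = $1,132.98
Excess over cushion: $1,202.62 − $1,132.98 = $69.64

$69.64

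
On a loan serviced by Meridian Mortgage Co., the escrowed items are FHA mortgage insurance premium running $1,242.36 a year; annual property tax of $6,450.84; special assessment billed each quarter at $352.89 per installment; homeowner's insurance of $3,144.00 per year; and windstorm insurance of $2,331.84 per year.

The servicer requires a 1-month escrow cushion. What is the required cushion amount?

FHA mortgage insurance premium — $1,242.36
Property tax — $6,450.84
Special assessment — $352.89 × 4 = $1,411.56
Homeowner's insurance — $3,144.00
Windstorm insurance — $2,331.84
Annual escrow total = $1,242.36 + $6,450.84 + $1,411.56 + $3,144.00 + $2,331.84 = $14,580.60
Base monthly escrow = $14,580.60 / 12 = $1,215.05
Reserve = 1 × $1,215.05 = $1,215.05

$1,215.05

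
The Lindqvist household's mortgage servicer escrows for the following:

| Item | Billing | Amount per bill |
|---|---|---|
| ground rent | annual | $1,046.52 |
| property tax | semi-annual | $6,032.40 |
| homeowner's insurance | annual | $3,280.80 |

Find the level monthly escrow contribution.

$1,366.01

Ground rent: $1,046.52 annually
Property tax: $6,032.40 × 2 = $12,064.80 annually
Homeowner's insurance: $3,280.80 annually
Total annual escrow = $1,046.52 + $12,064.80 + $3,280.80 = $16,392.12
Per month = $16,392.12 ÷ 12 = $1,366.01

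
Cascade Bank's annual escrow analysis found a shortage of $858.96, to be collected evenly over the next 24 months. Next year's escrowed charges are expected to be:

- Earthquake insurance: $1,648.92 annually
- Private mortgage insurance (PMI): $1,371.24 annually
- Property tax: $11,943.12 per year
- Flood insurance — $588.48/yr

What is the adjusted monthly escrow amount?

$1,331.77

Earthquake insurance — $1,648.92 annually
Private mortgage insurance (PMI) — $1,371.24 annually
Property tax — $11,943.12 annually
Flood insurance — $588.48 annually
Combined annual = $1,648.92 + $1,371.24 + $11,943.12 + $588.48 = $15,551.76
Per month = $15,551.76 ÷ 12 = $1,295.98
Monthly shortage recovery: $858.96 / 24 = $35.79
Adjusted monthly = $1,295.98 + $35.79 = $1,331.77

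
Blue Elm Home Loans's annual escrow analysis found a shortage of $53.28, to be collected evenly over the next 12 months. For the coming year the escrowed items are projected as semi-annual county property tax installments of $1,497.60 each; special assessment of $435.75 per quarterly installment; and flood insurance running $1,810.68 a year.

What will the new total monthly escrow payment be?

$550.18

County property tax: $1,497.60 × 2 = $2,995.20/yr
Special assessment: $435.75 × 4 = $1,743.00/yr
Flood insurance: $1,810.68/yr
Combined annual = $6,548.88
Monthly escrow = $6,548.88 ÷ 12 = $545.74
Monthly shortage recovery: $53.28 ÷ 12 = $4.44
Adjusted monthly = $545.74 + $4.44 = $550.18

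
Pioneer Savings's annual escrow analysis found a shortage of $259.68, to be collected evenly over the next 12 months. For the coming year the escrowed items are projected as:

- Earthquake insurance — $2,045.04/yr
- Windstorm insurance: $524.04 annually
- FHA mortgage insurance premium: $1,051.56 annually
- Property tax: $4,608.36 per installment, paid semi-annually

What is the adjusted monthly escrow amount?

$1,091.42

Earthquake insurance: $2,045.04 annually
Windstorm insurance: $524.04 annually
FHA mortgage insurance premium: $1,051.56 annually
Property tax: $4,608.36 × 2 = $9,216.72 annually
Annual escrow total = $2,045.04 + $524.04 + $1,051.56 + $9,216.72 = $12,837.36
Base monthly escrow = $12,837.36 / 12 = $1,069.78
Shortage per month = $259.68 / 12 = $21.64
Adjusted monthly = $1,069.78 + $21.64 = $1,091.42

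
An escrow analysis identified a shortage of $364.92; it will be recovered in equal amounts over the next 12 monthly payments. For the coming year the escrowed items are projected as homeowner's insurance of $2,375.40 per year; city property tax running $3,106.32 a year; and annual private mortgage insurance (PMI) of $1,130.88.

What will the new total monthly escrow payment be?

$581.46

Homeowner's insurance: $2,375.40
City property tax: $3,106.32
Private mortgage insurance (PMI): $1,130.88
Combined annual = $6,612.60
Monthly = $6,612.60 / 12 = $551.05
Shortage spread = $364.92 / 12 = $30.41/mo
Adjusted monthly = $551.05 + $30.41 = $581.46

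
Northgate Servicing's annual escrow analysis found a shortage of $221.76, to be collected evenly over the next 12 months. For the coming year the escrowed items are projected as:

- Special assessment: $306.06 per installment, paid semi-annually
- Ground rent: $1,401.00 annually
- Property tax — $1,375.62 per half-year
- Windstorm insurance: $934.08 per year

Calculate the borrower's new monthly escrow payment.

Special assessment: $306.06 × 2 = $612.12
Ground rent: $1,401.00
Property tax: $1,375.62 × 2 = $2,751.24
Windstorm insurance: $934.08
Total annual escrow = $5,698.44
Monthly = $5,698.44 / 12 = $474.87
Shortage per month = $221.76 ÷ 12 = $18.48
Adjusted monthly = $474.87 + $18.48 = $493.35

$493.35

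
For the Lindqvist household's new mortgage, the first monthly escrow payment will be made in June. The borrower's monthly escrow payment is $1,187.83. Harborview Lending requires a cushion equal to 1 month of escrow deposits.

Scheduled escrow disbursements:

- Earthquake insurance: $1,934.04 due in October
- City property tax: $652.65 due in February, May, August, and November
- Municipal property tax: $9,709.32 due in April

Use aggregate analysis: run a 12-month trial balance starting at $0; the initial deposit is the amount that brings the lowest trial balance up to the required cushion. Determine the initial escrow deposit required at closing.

Cushion = 1 × $1,187.83 = $1,187.83
Trial balance (start $0, +$1,187.83 each month, − disbursements):
  Jun: +$1,187.83 → $1,187.83
  Jul: +$1,187.83 → $2,375.66
  Aug: +$1,187.83 − $652.65 → $2,910.84
  Sep: +$1,187.83 → $4,098.67
  Oct: +$1,187.83 − $1,934.04 → $3,352.46
  Nov: +$1,187.83 − $652.65 → $3,887.64
  Dec: +$1,187.83 → $5,075.47
  Jan: +$1,187.83 → $6,263.30
  Feb: +$1,187.83 − $652.65 → $6,798.48
  Mar: +$1,187.83 → $7,986.31
  Apr: +$1,187.83 − $9,709.32 → -$535.18
  May: +$1,187.83 − $652.65 → $0.00
Lowest trial balance = -$535.18 (Apr)
Initial deposit = cushion − low point = $1,187.83 − (-$535.18) = $1,723.01

$1,723.01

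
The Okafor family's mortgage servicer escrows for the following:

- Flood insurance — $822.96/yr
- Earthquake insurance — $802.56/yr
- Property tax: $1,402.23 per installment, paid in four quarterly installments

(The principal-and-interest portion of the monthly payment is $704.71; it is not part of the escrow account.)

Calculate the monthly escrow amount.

Flood insurance = $822.96/yr
Earthquake insurance = $802.56/yr
Property tax = $1,402.23 × 4 = $5,608.92/yr
Total annual escrow = $822.96 + $802.56 + $5,608.92 = $7,234.44
Monthly escrow = $7,234.44 ÷ 12 = $602.87

$602.87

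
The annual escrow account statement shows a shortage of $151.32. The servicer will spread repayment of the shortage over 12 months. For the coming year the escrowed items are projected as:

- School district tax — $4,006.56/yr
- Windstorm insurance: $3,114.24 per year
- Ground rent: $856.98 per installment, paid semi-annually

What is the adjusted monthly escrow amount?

$748.84

School district tax = $4,006.56 per year
Windstorm insurance = $3,114.24 per year
Ground rent = $856.98 × 2 = $1,713.96 per year
Total annual escrow = $4,006.56 + $3,114.24 + $1,713.96 = $8,834.76
Monthly escrow = $8,834.76 ÷ 12 = $736.23
Shortage per month = $151.32 ÷ 12 = $12.61
New monthly escrow = $736.23 + $12.61 = $748.84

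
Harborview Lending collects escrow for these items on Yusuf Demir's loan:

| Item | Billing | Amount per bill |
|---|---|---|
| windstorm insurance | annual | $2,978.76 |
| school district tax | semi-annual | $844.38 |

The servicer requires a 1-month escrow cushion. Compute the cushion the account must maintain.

$388.96

Windstorm insurance — $2,978.76 annually
School district tax — $844.38 × 2 = $1,688.76 annually
Yearly total = $4,667.52
Monthly escrow = $4,667.52 ÷ 12 = $388.96
Reserve = 1 × $388.96 = $388.96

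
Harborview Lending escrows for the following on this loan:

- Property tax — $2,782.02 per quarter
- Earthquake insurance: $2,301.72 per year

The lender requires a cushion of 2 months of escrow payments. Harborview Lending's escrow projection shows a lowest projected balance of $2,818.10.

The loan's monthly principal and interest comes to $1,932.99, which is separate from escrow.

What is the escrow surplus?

$579.80

Property tax — $2,782.02 × 4 = $11,128.08 annually
Earthquake insurance — $2,301.72 annually
Annual escrow total = $11,128.08 + $2,301.72 = $13,429.80
Monthly = $13,429.80 / 12 = $1,119.15
Cushion = 2 × $1,119.15 = $2,238.30
Excess over cushion: $2,818.10 − $2,238.30 = $579.80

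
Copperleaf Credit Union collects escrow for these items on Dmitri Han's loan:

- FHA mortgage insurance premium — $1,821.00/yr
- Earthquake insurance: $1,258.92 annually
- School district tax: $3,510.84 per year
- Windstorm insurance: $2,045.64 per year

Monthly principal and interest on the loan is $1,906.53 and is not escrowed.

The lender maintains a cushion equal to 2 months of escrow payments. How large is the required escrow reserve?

FHA mortgage insurance premium: $1,821.00 annually
Earthquake insurance: $1,258.92 annually
School district tax: $3,510.84 annually
Windstorm insurance: $2,045.64 annually
Total annual escrow = $8,636.40
Monthly = $8,636.40 ÷ 12 = $719.70
Reserve = 2 × $719.70 = $1,439.40

$1,439.40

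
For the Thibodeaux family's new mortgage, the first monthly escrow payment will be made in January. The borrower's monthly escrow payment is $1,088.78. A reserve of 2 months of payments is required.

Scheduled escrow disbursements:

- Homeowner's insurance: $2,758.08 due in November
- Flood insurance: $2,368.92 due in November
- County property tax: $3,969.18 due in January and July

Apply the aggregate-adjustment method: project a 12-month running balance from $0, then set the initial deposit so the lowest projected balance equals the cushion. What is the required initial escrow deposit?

Cushion = 2 × $1,088.78 = $2,177.56
Trial balance (start $0, +$1,088.78 each month, − disbursements):
  Jan: +$1,088.78 − $3,969.18 → -$2,880.40
  Feb: +$1,088.78 → -$1,791.62
  Mar: +$1,088.78 → -$702.84
  Apr: +$1,088.78 → $385.94
  May: +$1,088.78 → $1,474.72
  Jun: +$1,088.78 → $2,563.50
  Jul: +$1,088.78 − $3,969.18 → -$316.90
  Aug: +$1,088.78 → $771.88
  Sep: +$1,088.78 → $1,860.66
  Oct: +$1,088.78 → $2,949.44
  Nov: +$1,088.78 − $5,127.00 → -$1,088.78
  Dec: +$1,088.78 → $0.00
Lowest trial balance = -$2,880.40 (Jan)
Initial deposit = cushion − low point = $2,177.56 − (-$2,880.40) = $5,057.96

$5,057.96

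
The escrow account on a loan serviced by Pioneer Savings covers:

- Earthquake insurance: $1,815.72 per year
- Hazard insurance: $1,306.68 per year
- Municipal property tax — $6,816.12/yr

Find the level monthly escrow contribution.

$828.21

Earthquake insurance = $1,815.72
Hazard insurance = $1,306.68
Municipal property tax = $6,816.12
Yearly total = $9,938.52
Monthly escrow = $9,938.52 / 12 = $828.21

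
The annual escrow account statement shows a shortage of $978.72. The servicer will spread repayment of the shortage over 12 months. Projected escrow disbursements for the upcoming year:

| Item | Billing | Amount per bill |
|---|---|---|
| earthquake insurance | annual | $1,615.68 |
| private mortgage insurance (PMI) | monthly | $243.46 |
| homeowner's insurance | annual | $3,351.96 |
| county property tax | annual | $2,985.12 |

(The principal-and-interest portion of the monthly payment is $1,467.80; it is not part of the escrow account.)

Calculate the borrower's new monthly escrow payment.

Earthquake insurance — $1,615.68 annually
Private mortgage insurance (PMI) — $243.46 × 12 = $2,921.52 annually
Homeowner's insurance — $3,351.96 annually
County property tax — $2,985.12 annually
Yearly total = $10,874.28
Monthly escrow = $10,874.28 ÷ 12 = $906.19
Monthly shortage recovery: $978.72 ÷ 12 = $81.56
New monthly escrow = $906.19 + $81.56 = $987.75

$987.75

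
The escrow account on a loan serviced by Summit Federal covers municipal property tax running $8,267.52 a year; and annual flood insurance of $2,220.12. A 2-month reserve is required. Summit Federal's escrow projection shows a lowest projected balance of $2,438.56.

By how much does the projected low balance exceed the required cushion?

Municipal property tax — $8,267.52/yr
Flood insurance — $2,220.12/yr
Combined annual = $8,267.52 + $2,220.12 = $10,487.64
Monthly = $10,487.64 ÷ 12 = $873.97
Cushion = 2 × $873.97 = $1,747.94
Surplus = $2,438.56 − $1,747.94 = $690.62

$690.62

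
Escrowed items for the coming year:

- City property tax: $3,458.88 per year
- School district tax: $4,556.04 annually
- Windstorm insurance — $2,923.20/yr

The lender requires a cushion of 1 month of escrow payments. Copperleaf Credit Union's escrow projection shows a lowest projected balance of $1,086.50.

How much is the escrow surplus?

City property tax — $3,458.88/yr
School district tax — $4,556.04/yr
Windstorm insurance — $2,923.20/yr
Total annual escrow = $3,458.88 + $4,556.04 + $2,923.20 = $10,938.12
Monthly = $10,938.12 / 12 = $911.51
Required cushion = 1 × $911.51 = $911.51
Surplus = $1,086.50 − $911.51 = $174.99

$174.99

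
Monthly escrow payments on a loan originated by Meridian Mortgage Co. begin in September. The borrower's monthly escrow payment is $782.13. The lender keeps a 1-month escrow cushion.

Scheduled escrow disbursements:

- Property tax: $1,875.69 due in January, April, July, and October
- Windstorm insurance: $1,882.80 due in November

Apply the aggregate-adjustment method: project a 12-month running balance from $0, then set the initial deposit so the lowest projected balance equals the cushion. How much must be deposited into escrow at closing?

$2,505.66

Cushion = 1 × $782.13 = $782.13
Trial balance (start $0, +$782.13 each month, − disbursements):
  Sep: +$782.13 → $782.13
  Oct: +$782.13 − $1,875.69 → -$311.43
  Nov: +$782.13 − $1,882.80 → -$1,412.10
  Dec: +$782.13 → -$629.97
  Jan: +$782.13 − $1,875.69 → -$1,723.53
  Feb: +$782.13 → -$941.40
  Mar: +$782.13 → -$159.27
  Apr: +$782.13 − $1,875.69 → -$1,252.83
  May: +$782.13 → -$470.70
  Jun: +$782.13 → $311.43
  Jul: +$782.13 − $1,875.69 → -$782.13
  Aug: +$782.13 → $0.00
Lowest trial balance = -$1,723.53 (Jan)
Initial deposit = cushion − low point = $782.13 − (-$1,723.53) = $2,505.66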